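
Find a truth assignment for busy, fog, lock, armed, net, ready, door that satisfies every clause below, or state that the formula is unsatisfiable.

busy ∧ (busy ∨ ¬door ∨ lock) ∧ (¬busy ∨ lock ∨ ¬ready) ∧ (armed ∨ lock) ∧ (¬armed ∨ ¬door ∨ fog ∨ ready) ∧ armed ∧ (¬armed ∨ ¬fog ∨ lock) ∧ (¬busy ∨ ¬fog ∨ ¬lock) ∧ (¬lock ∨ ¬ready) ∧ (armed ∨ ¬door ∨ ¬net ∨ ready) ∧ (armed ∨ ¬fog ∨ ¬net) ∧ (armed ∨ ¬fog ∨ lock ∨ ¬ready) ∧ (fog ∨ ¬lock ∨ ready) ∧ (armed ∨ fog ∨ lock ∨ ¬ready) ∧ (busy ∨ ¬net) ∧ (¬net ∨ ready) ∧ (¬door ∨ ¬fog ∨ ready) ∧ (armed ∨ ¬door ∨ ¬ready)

Unit clause (busy) forces busy = True.
Unit clause (armed) forces armed = True.
Try fog = True:
  (¬armed ∨ ¬fog ∨ lock) forces lock = True.
  clause (¬busy ∨ ¬fog ∨ ¬lock) is falsified — backtrack.
So fog = False.
Set lock = False.
  then (¬busy ∨ lock ∨ ¬ready) forces ready = False.
  then (¬armed ∨ ¬door ∨ fog ∨ ready) forces door = False.
  then (¬net ∨ ready) forces net = False.
All clauses satisfied.

busy=T, fog=F, lock=F, armed=T, net=F, ready=F, door=F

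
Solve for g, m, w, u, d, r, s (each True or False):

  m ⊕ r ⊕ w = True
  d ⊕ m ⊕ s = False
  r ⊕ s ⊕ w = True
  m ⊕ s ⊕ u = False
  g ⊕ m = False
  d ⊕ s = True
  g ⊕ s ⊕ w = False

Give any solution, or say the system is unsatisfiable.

g = True, m = True, w = False, u = False, d = False, r = False, s = True

m ⊕ r ⊕ w = T ⊕ F ⊕ F = True ✓
d ⊕ m ⊕ s = F ⊕ T ⊕ T = False ✓
r ⊕ s ⊕ w = F ⊕ T ⊕ F = True ✓
m ⊕ s ⊕ u = T ⊕ T ⊕ F = False ✓
g ⊕ m = T ⊕ T = False ✓
d ⊕ s = F ⊕ T = True ✓
g ⊕ s ⊕ w = T ⊕ T ⊕ F = False ✓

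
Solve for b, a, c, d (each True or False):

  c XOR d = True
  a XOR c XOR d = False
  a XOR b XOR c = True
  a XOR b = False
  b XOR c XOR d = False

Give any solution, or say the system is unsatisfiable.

b = True, a = True, c = True, d = False

c XOR d = T XOR F = True ✓
a XOR c XOR d = T XOR T XOR F = False ✓
a XOR b XOR c = T XOR T XOR T = True ✓
a XOR b = T XOR T = False ✓
b XOR c XOR d = T XOR T XOR F = False ✓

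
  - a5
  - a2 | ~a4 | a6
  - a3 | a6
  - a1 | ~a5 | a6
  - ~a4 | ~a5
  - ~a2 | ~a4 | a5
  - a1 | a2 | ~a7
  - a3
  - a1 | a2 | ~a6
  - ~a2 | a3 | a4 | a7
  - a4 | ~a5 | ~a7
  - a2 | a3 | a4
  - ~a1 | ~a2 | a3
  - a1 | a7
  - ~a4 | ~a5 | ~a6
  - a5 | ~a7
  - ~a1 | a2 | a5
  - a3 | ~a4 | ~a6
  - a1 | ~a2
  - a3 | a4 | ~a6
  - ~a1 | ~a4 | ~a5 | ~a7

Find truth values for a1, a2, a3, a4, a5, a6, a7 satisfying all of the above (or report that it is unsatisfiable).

Unit clause (a5) forces a5 = True.
In (~a4 | ~a5) only ~a4 is left, so a4 = False.
Unit clause (a3) forces a3 = True.
In (a4 | ~a5 | ~a7) only ~a7 is left, so a7 = False.
In (a1 | a7) only a1 is left, so a1 = True.
Set a2 = True.
Set a6 = True.
All clauses satisfied.

a1: True; a2: True; a3: True; a4: False; a5: True; a6: True; a7: False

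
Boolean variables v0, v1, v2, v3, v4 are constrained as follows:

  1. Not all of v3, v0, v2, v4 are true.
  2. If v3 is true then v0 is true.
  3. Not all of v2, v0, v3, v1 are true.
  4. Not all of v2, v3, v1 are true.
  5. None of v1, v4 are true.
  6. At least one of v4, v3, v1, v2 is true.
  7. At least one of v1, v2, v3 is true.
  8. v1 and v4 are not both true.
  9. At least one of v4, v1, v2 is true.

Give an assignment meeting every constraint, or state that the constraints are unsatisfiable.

v0: True, v1: False, v2: True, v3: True, v4: False

  (1) {v3, v0, v2, v4}: 3/4 true — not all ✓
  (2) v3=T ⇒ v0: T ✓
  (3) {v2, v0, v3, v1}: 3/4 true — not all ✓
  (4) {v2, v3, v1}: 2/3 true — not all ✓
  (5) {v1, v4}: 0 true — none ✓
  (6) {v4, v3, v1, v2}: 2 true — at least one ✓
  (7) {v1, v2, v3}: 2 true — at least one ✓
  (8) v1=F, v4=F — not both ✓
  (9) {v4, v1, v2}: 1 true — at least one ✓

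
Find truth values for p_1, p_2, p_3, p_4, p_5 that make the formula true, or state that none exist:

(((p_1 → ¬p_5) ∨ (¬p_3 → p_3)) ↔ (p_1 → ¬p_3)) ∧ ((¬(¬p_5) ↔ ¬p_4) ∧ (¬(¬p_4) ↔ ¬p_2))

p_1=F, p_2=F, p_3=F, p_4=T, p_5=F

  ((p_1 → ¬p_5) ∨ (¬p_3 → p_3)) ↔ (p_1 → ¬p_3) = True
    (p_1 → ¬p_5) ∨ (¬p_3 → p_3) = True
      p_1 → ¬p_5 = True
        ¬p_5 = True
      ¬p_3 → p_3 = False
        ¬p_3 = True
    p_1 → ¬p_3 = True
      ¬p_3 = True
  (¬(¬p_5) ↔ ¬p_4) ∧ (¬(¬p_4) ↔ ¬p_2) = True
    ¬(¬p_5) ↔ ¬p_4 = True
      ¬(¬p_5) = False
        ¬p_5 = True
      ¬p_4 = False
    ¬(¬p_4) ↔ ¬p_2 = True
      ¬(¬p_4) = True
        ¬p_4 = False
      ¬p_2 = True
Both conjuncts True, so the formula holds.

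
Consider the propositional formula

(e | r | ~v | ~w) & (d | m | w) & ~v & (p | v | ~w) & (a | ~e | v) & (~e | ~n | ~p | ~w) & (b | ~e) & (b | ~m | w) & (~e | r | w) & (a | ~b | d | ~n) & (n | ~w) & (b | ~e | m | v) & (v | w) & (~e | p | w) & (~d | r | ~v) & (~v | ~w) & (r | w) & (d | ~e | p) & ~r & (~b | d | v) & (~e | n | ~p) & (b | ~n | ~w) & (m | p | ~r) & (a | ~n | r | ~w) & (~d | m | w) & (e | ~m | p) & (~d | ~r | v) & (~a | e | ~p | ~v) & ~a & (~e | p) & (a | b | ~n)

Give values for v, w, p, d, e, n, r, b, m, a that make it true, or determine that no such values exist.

No satisfying assignment exists.

Case a = True:
  Clause (~a) is falsified — contradiction.
Case a = False:
  (~v) forces v = False.
  (a | ~e | v) forces e = False.
  (v | w) forces w = True.
  (p | v | ~w) forces p = True.
  (n | ~w) forces n = True.
  (~r) forces r = False.
  Clause (a | ~n | r | ~w) is falsified — contradiction.
Both cases fail, so the formula is unsatisfiable.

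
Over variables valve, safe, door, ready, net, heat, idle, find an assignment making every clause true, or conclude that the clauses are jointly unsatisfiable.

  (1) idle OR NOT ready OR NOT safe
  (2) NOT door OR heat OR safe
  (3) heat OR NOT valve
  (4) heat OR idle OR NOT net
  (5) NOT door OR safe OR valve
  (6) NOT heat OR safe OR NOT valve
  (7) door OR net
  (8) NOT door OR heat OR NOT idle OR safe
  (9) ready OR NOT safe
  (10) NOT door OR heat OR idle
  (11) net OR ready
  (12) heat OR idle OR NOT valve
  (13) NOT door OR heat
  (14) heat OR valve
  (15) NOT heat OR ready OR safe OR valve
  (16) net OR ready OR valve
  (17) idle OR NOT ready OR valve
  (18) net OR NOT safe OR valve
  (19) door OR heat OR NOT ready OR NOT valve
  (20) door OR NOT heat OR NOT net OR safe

valve = True, safe = True, door = False, ready = True, net = True, heat = True, idle = True

Set valve = True.
  then (heat OR NOT valve) forces heat = True.
  then (NOT heat OR safe OR NOT valve) forces safe = True.
  then (ready OR NOT safe) forces ready = True.
  then (idle OR NOT ready OR NOT safe) forces idle = True.
Set door = False.
  then (door OR net) forces net = True.
All clauses satisfied.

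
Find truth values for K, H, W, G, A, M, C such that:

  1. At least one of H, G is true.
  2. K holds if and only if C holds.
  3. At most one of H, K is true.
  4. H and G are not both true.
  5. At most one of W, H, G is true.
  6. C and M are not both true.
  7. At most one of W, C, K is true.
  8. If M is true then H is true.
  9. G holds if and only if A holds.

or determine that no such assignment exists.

K: False; H: True; W: False; G: False; A: False; M: True; C: False

  (1) {H, G}: 1 true — at least one ✓
  (2) K=F, C=F — same ✓
  (3) {H, K}: 1 true — at most one ✓
  (4) H=T, G=F — not both ✓
  (5) {W, H, G}: 1 true — at most one ✓
  (6) C=F, M=T — not both ✓
  (7) {W, C, K}: 0 true — at most one ✓
  (8) M=T ⇒ H: T ✓
  (9) G=F, A=F — same ✓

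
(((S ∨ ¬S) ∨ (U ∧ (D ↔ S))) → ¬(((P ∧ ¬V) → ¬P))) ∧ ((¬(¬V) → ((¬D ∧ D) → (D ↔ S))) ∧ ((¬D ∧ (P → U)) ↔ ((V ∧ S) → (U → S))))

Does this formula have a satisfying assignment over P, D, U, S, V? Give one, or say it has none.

P = True, D = False, U = True, S = False, V = False

  ((S ∨ ¬S) ∨ (U ∧ (D ↔ S))) → ¬(((P ∧ ¬V) → ¬P)) = True
    (S ∨ ¬S) ∨ (U ∧ (D ↔ S)) = True
      S ∨ ¬S = True
        ¬S = True
      U ∧ (D ↔ S) = True
        D ↔ S = True
    ¬(((P ∧ ¬V) → ¬P)) = True
      (P ∧ ¬V) → ¬P = False
        P ∧ ¬V = True
          ¬V = True
        ¬P = False
  (¬(¬V) → ((¬D ∧ D) → (D ↔ S))) ∧ ((¬D ∧ (P → U)) ↔ ((V ∧ S) → (U → S))) = True
    ¬(¬V) → ((¬D ∧ D) → (D ↔ S)) = True
      ¬(¬V) = False
        ¬V = True
      (¬D ∧ D) → (D ↔ S) = True
        ¬D ∧ D = False
          ¬D = True
        D ↔ S = True
    (¬D ∧ (P → U)) ↔ ((V ∧ S) → (U → S)) = True
      ¬D ∧ (P → U) = True
        ¬D = True
        P → U = True
      (V ∧ S) → (U → S) = True
        V ∧ S = False
        U → S = False
Both conjuncts True, so the formula holds.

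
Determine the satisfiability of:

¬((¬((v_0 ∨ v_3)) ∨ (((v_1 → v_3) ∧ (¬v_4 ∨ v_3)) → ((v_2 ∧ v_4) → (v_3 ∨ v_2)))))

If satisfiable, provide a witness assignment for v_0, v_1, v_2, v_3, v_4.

Unsatisfiable — no assignment works.

Case v_2 = True: the formula becomes ¬((¬((v_0 ∨ v_3)) ∨ True)) = False.
Case v_2 = False: the formula becomes ¬((¬((v_0 ∨ v_3)) ∨ True)) = False.
Both cases fail — unsatisfiable.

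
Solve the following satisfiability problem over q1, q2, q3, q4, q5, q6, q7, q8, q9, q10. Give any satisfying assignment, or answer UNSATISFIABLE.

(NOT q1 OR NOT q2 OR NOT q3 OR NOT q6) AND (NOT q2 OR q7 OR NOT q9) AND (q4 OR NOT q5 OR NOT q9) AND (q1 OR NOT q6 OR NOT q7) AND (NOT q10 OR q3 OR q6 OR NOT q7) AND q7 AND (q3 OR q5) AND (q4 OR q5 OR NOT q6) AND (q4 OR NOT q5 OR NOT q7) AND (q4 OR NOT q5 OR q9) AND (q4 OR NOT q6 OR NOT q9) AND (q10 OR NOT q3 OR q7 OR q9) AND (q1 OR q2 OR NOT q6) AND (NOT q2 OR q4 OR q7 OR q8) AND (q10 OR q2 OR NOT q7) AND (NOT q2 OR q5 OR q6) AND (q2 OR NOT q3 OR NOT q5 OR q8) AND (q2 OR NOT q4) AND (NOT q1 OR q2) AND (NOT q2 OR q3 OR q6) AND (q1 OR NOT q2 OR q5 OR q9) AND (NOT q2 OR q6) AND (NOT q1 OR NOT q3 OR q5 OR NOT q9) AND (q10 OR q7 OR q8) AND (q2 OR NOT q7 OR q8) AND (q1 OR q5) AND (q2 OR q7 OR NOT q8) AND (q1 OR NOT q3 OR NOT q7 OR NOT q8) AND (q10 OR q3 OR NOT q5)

q1: True; q2: True; q3: False; q4: True; q5: True; q6: True; q7: True; q8: False; q9: False; q10: True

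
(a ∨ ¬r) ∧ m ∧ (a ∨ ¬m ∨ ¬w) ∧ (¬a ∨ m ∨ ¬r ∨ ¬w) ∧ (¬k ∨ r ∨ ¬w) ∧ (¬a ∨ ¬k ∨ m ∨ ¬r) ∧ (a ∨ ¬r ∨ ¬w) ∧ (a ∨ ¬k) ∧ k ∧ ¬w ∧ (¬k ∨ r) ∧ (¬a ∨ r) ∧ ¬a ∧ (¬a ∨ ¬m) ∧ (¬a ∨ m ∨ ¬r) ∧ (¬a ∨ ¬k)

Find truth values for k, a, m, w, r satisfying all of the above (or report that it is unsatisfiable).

UNSATISFIABLE

Case k = True:
  (m) forces m = True.
  (a ∨ ¬k) forces a = True.
  Clause (¬a) is falsified — contradiction.
Case k = False:
  Clause (k) is falsified — contradiction.
Both cases fail, so the formula is unsatisfiable.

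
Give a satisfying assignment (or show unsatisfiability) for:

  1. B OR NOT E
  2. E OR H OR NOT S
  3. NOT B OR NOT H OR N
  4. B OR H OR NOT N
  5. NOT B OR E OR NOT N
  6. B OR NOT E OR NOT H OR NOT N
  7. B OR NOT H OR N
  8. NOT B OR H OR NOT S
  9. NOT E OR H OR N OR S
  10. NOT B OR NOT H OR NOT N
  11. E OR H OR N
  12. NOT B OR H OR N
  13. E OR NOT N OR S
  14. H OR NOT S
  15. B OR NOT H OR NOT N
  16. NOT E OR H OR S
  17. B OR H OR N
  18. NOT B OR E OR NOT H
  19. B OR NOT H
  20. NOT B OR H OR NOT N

UNSATISFIABLE

Case H = True:
  (B OR NOT H) forces B = True.
  (NOT B OR NOT H OR N) forces N = True.
  Clause (NOT B OR NOT H OR NOT N) is falsified — contradiction.
Case H = False:
  (H OR NOT S) forces S = False.
  (NOT E OR H OR S) forces E = False.
  (E OR H OR N) forces N = True.
  Clause (E OR NOT N OR S) is falsified — contradiction.
Both cases fail, so the formula is unsatisfiable.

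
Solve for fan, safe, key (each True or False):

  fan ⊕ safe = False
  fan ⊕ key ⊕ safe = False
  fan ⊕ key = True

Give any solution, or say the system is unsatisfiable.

fan = True, safe = True, key = False

fan ⊕ safe = T ⊕ T = False ✓
fan ⊕ key ⊕ safe = T ⊕ F ⊕ T = False ✓
fan ⊕ key = T ⊕ F = True ✓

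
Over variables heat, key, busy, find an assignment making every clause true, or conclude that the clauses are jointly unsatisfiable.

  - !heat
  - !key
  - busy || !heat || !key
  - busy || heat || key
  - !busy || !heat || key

heat: False; key: False; busy: True

Unit clause (!heat) forces heat = False.
Unit clause (!key) forces key = False.
In (busy || heat || key) only busy is left, so busy = True.
Check each clause:
  (!heat): !heat holds.
  (!key): !key holds.
  (busy || !heat || !key): busy holds.
  (busy || heat || key): busy holds.
  (!busy || !heat || key): !heat holds.
All clauses satisfied.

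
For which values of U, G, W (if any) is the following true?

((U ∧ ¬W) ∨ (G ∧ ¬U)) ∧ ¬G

U=T; G=F; W=F

  (U ∧ ¬W) ∨ (G ∧ ¬U) = True
    U ∧ ¬W = True
      ¬W = True
    G ∧ ¬U = False
      ¬U = False
  ¬G = True
Both conjuncts True, so the formula holds.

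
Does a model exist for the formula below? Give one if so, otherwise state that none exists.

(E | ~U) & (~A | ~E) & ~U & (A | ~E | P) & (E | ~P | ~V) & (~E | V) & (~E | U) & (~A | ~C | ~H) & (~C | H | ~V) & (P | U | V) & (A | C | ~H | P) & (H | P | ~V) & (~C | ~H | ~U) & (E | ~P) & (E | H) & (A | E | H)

Unit clause (~U) forces U = False.
In (~E | U) only ~E is left, so E = False.
In (E | ~P) only ~P is left, so P = False.
In (E | H) only H is left, so H = True.
In (P | U | V) only V is left, so V = True.
Set A = False.
  then (A | C | ~H | P) forces C = True.
All clauses satisfied.

A=F, P=F, U=F, H=T, C=T, E=F, V=T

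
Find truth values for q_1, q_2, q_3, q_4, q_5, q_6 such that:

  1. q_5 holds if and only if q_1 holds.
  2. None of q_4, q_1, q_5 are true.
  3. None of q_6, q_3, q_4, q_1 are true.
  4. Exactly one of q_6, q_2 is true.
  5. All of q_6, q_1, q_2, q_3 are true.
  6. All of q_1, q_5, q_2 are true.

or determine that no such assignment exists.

No satisfying assignment exists.

Case q_1 = True:
  Constraint (2) is violated (q_1=T) — contradiction.
Case q_1 = False:
  Constraint (5) is violated (q_1=F) — contradiction.
Both cases fail — unsatisfiable.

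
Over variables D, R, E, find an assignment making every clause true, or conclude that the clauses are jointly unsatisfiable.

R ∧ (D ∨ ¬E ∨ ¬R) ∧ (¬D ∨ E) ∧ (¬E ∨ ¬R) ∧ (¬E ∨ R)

Unit clause (R) forces R = True.
In (¬E ∨ ¬R) only ¬E is left, so E = False.
In (¬D ∨ E) only ¬D is left, so D = False.
All clauses satisfied.

D = False; R = True; E = False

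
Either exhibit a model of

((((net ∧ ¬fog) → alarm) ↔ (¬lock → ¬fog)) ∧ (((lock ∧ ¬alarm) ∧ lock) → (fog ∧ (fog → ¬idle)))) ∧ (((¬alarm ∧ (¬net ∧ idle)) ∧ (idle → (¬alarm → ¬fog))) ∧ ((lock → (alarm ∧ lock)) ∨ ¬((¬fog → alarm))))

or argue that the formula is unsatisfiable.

idle = True; alarm = False; fog = False; net = False; lock = False

  (((net ∧ ¬fog) → alarm) ↔ (¬lock → ¬fog)) ∧ (((lock ∧ ¬alarm) ∧ lock) → (fog ∧ (fog → ¬idle))) = True
    ((net ∧ ¬fog) → alarm) ↔ (¬lock → ¬fog) = True
      (net ∧ ¬fog) → alarm = True
        net ∧ ¬fog = False
          ¬fog = True
      ¬lock → ¬fog = True
        ¬lock = True
        ¬fog = True
    ((lock ∧ ¬alarm) ∧ lock) → (fog ∧ (fog → ¬idle)) = True
      (lock ∧ ¬alarm) ∧ lock = False
        lock ∧ ¬alarm = False
          ¬alarm = True
      fog ∧ (fog → ¬idle) = False
        fog → ¬idle = True
          ¬idle = False
  ((¬alarm ∧ (¬net ∧ idle)) ∧ (idle → (¬alarm → ¬fog))) ∧ ((lock → (alarm ∧ lock)) ∨ ¬((¬fog → alarm))) = True
    (¬alarm ∧ (¬net ∧ idle)) ∧ (idle → (¬alarm → ¬fog)) = True
      ¬alarm ∧ (¬net ∧ idle) = True
        ¬alarm = True
        ¬net ∧ idle = True
          ¬net = True
      idle → (¬alarm → ¬fog) = True
        ¬alarm → ¬fog = True
          ¬alarm = True
          ¬fog = True
    (lock → (alarm ∧ lock)) ∨ ¬((¬fog → alarm)) = True
      lock → (alarm ∧ lock) = True
        alarm ∧ lock = False
      ¬((¬fog → alarm)) = True
        ¬fog → alarm = False
          ¬fog = True
Both conjuncts True, so the formula holds.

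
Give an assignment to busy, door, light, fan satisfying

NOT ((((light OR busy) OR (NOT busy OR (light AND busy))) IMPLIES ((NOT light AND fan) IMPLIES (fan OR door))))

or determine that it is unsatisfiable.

No satisfying assignment exists.

Case fan = True: the formula becomes NOT ((((light OR busy) OR (NOT busy OR (light AND busy))) IMPLIES True)) = False.
Case fan = False: the formula becomes NOT ((((light OR busy) OR (NOT busy OR (light AND busy))) IMPLIES True)) = False.
Both cases fail — unsatisfiable.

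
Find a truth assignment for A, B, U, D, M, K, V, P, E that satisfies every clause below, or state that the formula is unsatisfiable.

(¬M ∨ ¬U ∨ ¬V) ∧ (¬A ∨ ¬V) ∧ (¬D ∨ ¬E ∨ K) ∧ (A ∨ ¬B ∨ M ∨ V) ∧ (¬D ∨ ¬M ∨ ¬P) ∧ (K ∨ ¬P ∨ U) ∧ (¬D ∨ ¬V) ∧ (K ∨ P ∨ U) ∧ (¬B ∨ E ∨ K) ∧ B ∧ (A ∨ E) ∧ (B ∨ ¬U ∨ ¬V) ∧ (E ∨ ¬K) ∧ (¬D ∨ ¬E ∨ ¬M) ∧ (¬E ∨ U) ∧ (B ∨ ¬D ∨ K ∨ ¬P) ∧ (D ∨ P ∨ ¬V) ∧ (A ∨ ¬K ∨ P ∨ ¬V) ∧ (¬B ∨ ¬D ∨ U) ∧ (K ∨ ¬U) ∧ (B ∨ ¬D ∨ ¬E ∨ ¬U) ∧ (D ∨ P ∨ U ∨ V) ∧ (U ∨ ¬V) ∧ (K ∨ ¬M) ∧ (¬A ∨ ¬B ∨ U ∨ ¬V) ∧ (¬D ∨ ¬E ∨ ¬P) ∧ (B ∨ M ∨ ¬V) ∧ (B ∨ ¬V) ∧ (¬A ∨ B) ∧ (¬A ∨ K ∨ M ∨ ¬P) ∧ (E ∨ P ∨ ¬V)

Unit clause (B) forces B = True.
Set A = True.
  then (¬A ∨ ¬V) forces V = False.
Set U = True.
  then (K ∨ ¬U) forces K = True.
  then (E ∨ ¬K) forces E = True.
Set D = False.
Set M = False.
Set P = True.
All clauses satisfied.

A = True, B = True, U = True, D = False, M = False, K = True, V = False, P = True, E = True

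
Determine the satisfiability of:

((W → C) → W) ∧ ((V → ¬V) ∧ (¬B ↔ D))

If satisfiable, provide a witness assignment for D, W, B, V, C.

D=F; W=T; B=T; V=F; C=F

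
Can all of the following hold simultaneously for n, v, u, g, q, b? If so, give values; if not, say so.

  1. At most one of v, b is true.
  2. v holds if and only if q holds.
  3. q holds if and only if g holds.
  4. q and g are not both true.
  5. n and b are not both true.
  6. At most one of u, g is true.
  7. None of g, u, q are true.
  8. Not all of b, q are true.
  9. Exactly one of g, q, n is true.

n = True; v = False; u = False; g = False; q = False; b = False

  (1) {v, b}: 0 true — at most one ✓
  (2) v=F, q=F — same ✓
  (3) q=F, g=F — same ✓
  (4) q=F, g=F — not both ✓
  (5) n=T, b=F — not both ✓
  (6) {u, g}: 0 true — at most one ✓
  (7) {g, u, q}: 0 true — none ✓
  (8) {b, q}: 0/2 true — not all ✓
  (9) {g, q, n}: 1 true — exactly one ✓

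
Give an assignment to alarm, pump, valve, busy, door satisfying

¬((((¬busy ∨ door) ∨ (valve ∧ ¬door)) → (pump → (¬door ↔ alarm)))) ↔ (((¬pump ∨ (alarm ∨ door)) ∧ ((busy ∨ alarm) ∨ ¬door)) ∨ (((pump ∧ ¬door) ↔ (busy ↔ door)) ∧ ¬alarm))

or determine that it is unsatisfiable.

alarm = True; pump = True; valve = False; busy = True; door = True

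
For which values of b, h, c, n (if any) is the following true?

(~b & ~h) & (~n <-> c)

b: False, h: False, c: False, n: True

  ~b & ~h = True
    ~b = True
    ~h = True
  ~n <-> c = True
    ~n = False
Both conjuncts True, so the formula holds.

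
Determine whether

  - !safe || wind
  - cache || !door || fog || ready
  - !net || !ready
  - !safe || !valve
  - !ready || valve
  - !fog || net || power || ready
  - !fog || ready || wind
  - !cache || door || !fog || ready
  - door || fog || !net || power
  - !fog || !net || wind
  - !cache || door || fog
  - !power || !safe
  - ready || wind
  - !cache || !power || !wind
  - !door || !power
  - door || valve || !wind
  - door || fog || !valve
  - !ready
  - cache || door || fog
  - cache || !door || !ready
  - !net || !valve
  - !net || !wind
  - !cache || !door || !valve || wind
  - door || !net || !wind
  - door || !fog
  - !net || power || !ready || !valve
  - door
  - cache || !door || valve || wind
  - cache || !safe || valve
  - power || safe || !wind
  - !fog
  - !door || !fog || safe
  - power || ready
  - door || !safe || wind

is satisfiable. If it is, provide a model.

Case door = True:
  (!door || !power) forces power = False.
  (!ready) forces ready = False.
  Clause (power || ready) is falsified — contradiction.
Case door = False:
  Clause (door) is falsified — contradiction.
Both cases fail, so the formula is unsatisfiable.

The formula is unsatisfiable.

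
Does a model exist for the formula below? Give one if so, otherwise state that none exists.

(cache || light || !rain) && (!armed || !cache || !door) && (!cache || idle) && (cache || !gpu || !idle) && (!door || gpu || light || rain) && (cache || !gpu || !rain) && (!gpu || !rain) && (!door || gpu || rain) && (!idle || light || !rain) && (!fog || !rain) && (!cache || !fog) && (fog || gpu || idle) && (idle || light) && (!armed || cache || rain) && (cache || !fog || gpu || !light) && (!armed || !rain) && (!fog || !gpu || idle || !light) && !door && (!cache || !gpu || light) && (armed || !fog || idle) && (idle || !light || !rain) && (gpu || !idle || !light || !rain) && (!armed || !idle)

Unit clause (!door) forces door = False.
Set cache = False.
Set armed = False.
Set gpu = False.
Set light = False.
  then (cache || light || !rain) forces rain = False.
  then (idle || light) forces idle = True.
Set fog = False.
All clauses satisfied.

cache=F; armed=F; gpu=F; light=F; rain=F; idle=T; door=F; fog=F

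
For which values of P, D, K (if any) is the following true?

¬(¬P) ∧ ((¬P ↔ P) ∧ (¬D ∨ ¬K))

The formula is unsatisfiable.

The conjunct ¬P ↔ P is unsatisfiable on its own:
  P=F: evaluates to False.
  P=T: evaluates to False.
So the whole conjunction is unsatisfiable.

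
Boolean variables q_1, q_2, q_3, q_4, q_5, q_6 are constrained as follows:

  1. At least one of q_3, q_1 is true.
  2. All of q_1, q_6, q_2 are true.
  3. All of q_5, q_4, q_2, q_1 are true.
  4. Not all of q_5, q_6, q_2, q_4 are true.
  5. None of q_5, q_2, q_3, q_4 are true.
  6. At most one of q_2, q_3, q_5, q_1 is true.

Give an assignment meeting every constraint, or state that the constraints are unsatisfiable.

The formula is unsatisfiable.

Case q_2 = True:
  Constraint (5) is violated (q_2=T) — contradiction.
Case q_2 = False:
  Constraint (2) is violated (q_2=F) — contradiction.
Both cases fail — unsatisfiable.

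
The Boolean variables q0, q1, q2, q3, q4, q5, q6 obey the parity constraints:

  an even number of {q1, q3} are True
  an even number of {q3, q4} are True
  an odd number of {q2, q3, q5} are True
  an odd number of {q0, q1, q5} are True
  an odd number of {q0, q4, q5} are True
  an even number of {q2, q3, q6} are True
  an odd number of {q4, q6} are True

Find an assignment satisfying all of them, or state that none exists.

q0 = True, q1 = False, q2 = True, q3 = False, q4 = False, q5 = False, q6 = True

{q1, q3}: 0 true → even ✓
{q3, q4}: 0 true → even ✓
{q2, q3, q5}: 1 true → odd ✓
{q0, q1, q5}: 1 true → odd ✓
{q0, q4, q5}: 1 true → odd ✓
{q2, q3, q6}: 2 true → even ✓
{q4, q6}: 1 true → odd ✓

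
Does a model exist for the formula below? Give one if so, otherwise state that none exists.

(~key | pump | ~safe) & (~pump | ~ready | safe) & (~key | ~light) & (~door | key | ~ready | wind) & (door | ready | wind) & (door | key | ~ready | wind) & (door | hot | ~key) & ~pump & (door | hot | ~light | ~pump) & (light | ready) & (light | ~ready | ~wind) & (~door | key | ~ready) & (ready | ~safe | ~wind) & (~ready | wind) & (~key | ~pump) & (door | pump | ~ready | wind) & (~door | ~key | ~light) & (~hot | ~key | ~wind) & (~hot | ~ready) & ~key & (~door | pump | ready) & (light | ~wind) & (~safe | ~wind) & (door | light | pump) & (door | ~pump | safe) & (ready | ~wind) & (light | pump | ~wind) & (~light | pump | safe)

Case wind = True:
  (~pump) forces pump = False.
  (~key) forces key = False.
  (light | ~wind) forces light = True.
  (~safe | ~wind) forces safe = False.
  Clause (~light | pump | safe) is falsified — contradiction.
Case wind = False:
  (~pump) forces pump = False.
  (~ready | wind) forces ready = False.
  (door | ready | wind) forces door = True.
  Clause (~door | pump | ready) is falsified — contradiction.
Both cases fail, so the formula is unsatisfiable.

Unsatisfiable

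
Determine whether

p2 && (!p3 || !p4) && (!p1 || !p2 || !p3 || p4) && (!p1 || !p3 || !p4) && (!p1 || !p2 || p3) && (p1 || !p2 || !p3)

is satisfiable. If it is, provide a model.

Unit clause (p2) forces p2 = True.
Try p1 = True:
  (!p1 || !p2 || p3) forces p3 = True.
  (!p3 || !p4) forces p4 = False.
  clause (!p1 || !p2 || !p3 || p4) is falsified — backtrack.
So p1 = False.
  then (p1 || !p2 || !p3) forces p3 = False.
Set p4 = True.
Check each clause:
  (p2): p2 holds.
  (!p3 || !p4): !p3 holds.
  (!p1 || !p2 || !p3 || p4): !p1 holds.
  (!p1 || !p3 || !p4): !p1 holds.
  (!p1 || !p2 || p3): !p1 holds.
  (p1 || !p2 || !p3): !p3 holds.
All clauses satisfied.

p1 = False; p2 = True; p3 = False; p4 = True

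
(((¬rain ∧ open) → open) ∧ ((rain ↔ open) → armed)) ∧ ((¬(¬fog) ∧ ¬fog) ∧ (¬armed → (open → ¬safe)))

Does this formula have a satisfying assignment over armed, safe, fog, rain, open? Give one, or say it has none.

Unsatisfiable

Case fog = True: the conjunct ¬fog is False.
Case fog = False: the conjunct ¬(¬fog) becomes ¬(¬False) = False.
Both cases fail — unsatisfiable.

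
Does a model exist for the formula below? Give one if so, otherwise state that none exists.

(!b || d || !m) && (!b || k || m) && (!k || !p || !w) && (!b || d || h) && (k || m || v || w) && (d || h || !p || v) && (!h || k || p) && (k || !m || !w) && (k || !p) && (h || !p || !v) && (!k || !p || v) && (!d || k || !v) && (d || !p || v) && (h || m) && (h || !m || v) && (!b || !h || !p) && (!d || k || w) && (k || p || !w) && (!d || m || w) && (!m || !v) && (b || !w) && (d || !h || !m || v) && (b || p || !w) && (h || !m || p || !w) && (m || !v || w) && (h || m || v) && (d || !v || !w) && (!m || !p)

h=T, v=F, p=F, d=T, w=T, k=T, m=F, b=T

Try h = False:
  (h || m) forces m = True.
  (h || !m || v) forces v = True.
  clause (!m || !v) is falsified — backtrack.
So h = True.
Set v = False.
Set p = False.
  then (!h || k || p) forces k = True.
Set d = True.
Set w = True.
  then (b || !w) forces b = True.
Set m = False.
All clauses satisfied.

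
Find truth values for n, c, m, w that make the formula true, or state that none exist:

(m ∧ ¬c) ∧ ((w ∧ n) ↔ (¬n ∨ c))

n: True, c: False, m: True, w: False

  m ∧ ¬c = True
    ¬c = True
  (w ∧ n) ↔ (¬n ∨ c) = True
    w ∧ n = False
    ¬n ∨ c = False
      ¬n = False
Both conjuncts True, so the formula holds.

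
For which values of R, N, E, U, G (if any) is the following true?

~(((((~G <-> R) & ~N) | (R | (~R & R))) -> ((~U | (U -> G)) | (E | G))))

R = True; N = False; E = False; U = True; G = False

  ~(((((~G <-> R) & ~N) | (R | (~R & R))) -> ((~U | (U -> G)) | (E | G)))) = True
    (((~G <-> R) & ~N) | (R | (~R & R))) -> ((~U | (U -> G)) | (E | G)) = False
      ((~G <-> R) & ~N) | (R | (~R & R)) = True
        (~G <-> R) & ~N = True
          ~G <-> R = True
            ~G = True
          ~N = True
        R | (~R & R) = True
          ~R & R = False
            ~R = False
      (~U | (U -> G)) | (E | G) = False
        ~U | (U -> G) = False
          ~U = False
          U -> G = False
        E | G = False
The formula evaluates to True.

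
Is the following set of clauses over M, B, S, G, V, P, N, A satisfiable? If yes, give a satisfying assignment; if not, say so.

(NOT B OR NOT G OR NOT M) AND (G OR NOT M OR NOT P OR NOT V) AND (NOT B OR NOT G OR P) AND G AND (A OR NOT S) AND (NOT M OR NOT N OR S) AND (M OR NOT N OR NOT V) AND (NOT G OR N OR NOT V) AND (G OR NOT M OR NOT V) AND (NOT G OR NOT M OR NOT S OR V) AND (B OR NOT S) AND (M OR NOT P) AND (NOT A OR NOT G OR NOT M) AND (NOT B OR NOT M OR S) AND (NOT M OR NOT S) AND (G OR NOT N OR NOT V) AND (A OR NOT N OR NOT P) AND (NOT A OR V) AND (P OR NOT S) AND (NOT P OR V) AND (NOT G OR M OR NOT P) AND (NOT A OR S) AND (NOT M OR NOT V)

M: False, B: False, S: False, G: True, V: False, P: False, N: False, A: False

Unit clause (G) forces G = True.
Set M = False.
  then (M OR NOT P) forces P = False.
  then (P OR NOT S) forces S = False.
  then (NOT A OR S) forces A = False.
  then (NOT B OR NOT G OR P) forces B = False.
Try V = True:
  (M OR NOT N OR NOT V) forces N = False.
  clause (NOT G OR N OR NOT V) is falsified — backtrack.
So V = False.
Set N = False.
All clauses satisfied.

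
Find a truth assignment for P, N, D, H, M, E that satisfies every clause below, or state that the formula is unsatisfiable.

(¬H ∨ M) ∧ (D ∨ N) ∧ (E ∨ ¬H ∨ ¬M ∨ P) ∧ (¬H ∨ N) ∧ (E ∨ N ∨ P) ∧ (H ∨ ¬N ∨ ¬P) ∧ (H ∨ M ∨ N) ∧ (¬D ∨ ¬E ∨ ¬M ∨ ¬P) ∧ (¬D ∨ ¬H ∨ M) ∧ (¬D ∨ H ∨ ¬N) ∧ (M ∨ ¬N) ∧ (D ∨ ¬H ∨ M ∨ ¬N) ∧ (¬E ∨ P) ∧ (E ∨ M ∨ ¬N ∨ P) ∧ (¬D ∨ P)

Set P = False.
  then (¬E ∨ P) forces E = False.
  then (¬D ∨ P) forces D = False.
  then (D ∨ N) forces N = True.
  then (M ∨ ¬N) forces M = True.
  then (E ∨ ¬H ∨ ¬M ∨ P) forces H = False.
All clauses satisfied.

P = False, N = True, D = False, H = False, M = True, E = False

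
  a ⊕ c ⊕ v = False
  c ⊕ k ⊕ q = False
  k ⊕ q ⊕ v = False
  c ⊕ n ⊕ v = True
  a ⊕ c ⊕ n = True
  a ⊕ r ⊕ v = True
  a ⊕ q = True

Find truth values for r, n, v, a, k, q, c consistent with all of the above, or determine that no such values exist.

r = True, n = True, v = False, a = False, k = True, q = True, c = False

a ⊕ c ⊕ v = F ⊕ F ⊕ F = False ✓
c ⊕ k ⊕ q = F ⊕ T ⊕ T = False ✓
k ⊕ q ⊕ v = T ⊕ T ⊕ F = False ✓
c ⊕ n ⊕ v = F ⊕ T ⊕ F = True ✓
a ⊕ c ⊕ n = F ⊕ F ⊕ T = True ✓
a ⊕ r ⊕ v = F ⊕ T ⊕ F = True ✓
a ⊕ q = F ⊕ T = True ✓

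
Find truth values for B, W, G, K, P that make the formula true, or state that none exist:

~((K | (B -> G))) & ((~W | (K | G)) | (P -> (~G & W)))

B=T, W=T, G=F, K=F, P=F

  ~((K | (B -> G))) = True
    K | (B -> G) = False
      B -> G = False
  (~W | (K | G)) | (P -> (~G & W)) = True
    ~W | (K | G) = False
      ~W = False
      K | G = False
    P -> (~G & W) = True
      ~G & W = True
        ~G = True
Both conjuncts True, so the formula holds.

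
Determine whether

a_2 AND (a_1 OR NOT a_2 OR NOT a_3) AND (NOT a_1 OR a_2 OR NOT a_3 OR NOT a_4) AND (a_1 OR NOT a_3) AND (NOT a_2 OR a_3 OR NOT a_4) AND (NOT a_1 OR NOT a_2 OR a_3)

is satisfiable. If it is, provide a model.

a_1 = True, a_2 = True, a_3 = True, a_4 = False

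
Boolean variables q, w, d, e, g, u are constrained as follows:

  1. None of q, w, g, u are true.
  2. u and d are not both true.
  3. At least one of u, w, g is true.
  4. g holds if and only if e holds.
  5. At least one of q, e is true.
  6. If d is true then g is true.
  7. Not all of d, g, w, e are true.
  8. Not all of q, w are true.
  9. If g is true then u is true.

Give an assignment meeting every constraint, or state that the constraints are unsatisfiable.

Case q = True:
  Constraint (1) is violated (q=T) — contradiction.
Case q = False:
  (1) forces w = False.
  (1) forces g = False.
  (1) forces u = False.
  Constraint (3) is violated (u=F, w=F, g=F) — contradiction.
Both cases fail — unsatisfiable.

Unsatisfiable — no assignment works.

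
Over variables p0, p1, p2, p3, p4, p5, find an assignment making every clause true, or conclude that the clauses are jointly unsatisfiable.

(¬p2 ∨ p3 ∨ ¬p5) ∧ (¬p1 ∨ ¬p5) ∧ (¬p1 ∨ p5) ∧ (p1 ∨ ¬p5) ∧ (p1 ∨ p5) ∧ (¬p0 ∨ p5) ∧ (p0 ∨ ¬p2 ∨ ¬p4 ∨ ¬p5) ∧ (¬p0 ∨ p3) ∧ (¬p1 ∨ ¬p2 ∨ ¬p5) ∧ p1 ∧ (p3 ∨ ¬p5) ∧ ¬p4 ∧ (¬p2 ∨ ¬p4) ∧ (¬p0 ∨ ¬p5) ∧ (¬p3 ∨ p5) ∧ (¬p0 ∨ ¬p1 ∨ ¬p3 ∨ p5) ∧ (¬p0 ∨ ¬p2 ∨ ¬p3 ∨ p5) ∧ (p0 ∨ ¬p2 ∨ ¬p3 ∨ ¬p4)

UNSATISFIABLE

Case p1 = True:
  (¬p1 ∨ ¬p5) forces p5 = False.
  Clause (¬p1 ∨ p5) is falsified — contradiction.
Case p1 = False:
  Clause (p1) is falsified — contradiction.
Both cases fail, so the formula is unsatisfiable.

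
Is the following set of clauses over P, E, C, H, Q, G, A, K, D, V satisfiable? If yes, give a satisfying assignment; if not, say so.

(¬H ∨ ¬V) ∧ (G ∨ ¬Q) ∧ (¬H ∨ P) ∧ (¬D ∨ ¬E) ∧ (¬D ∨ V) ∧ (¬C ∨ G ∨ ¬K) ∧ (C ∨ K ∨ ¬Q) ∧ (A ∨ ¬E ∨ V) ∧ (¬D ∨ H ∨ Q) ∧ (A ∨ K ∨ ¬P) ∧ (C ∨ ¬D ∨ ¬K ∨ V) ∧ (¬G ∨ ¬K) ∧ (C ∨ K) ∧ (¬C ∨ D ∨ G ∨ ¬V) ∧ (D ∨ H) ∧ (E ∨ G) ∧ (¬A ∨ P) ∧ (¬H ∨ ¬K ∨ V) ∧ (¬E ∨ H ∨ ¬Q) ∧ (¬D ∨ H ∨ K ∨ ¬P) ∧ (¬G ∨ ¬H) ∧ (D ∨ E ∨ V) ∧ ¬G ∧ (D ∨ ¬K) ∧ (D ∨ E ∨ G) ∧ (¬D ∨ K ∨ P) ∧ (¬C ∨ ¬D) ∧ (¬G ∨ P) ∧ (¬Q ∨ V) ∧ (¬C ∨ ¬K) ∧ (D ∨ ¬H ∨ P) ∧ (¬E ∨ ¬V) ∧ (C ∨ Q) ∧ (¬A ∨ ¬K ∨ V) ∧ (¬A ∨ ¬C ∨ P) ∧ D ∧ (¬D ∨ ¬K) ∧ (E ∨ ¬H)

Unsatisfiable — no assignment works.

Case E = True:
  (¬D ∨ ¬E) forces D = False.
  Clause (D) is falsified — contradiction.
Case E = False:
  (E ∨ G) forces G = True.
  Clause (¬G) is falsified — contradiction.
Both cases fail, so the formula is unsatisfiable.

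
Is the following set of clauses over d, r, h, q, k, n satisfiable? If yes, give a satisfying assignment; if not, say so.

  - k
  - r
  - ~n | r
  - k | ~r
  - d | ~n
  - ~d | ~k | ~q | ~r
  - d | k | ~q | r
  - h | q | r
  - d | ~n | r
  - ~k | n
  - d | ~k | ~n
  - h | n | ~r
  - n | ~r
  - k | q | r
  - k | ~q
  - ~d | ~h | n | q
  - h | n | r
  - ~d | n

Unit clause (k) forces k = True.
Unit clause (r) forces r = True.
In (~k | n) only n is left, so n = True.
In (d | ~k | ~n) only d is left, so d = True.
In (~d | ~k | ~q | ~r) only ~q is left, so q = False.
Set h = False.
All clauses satisfied.

d=T, r=T, h=F, q=F, k=T, n=T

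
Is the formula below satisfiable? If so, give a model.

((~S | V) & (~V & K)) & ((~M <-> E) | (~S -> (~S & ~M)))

V = False; M = False; S = False; E = True; K = True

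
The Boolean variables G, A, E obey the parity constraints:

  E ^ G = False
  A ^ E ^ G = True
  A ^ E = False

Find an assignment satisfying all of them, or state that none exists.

G = True, A = True, E = True

E ^ G = T ^ T = False ✓
A ^ E ^ G = T ^ T ^ T = True ✓
A ^ E = T ^ T = False ✓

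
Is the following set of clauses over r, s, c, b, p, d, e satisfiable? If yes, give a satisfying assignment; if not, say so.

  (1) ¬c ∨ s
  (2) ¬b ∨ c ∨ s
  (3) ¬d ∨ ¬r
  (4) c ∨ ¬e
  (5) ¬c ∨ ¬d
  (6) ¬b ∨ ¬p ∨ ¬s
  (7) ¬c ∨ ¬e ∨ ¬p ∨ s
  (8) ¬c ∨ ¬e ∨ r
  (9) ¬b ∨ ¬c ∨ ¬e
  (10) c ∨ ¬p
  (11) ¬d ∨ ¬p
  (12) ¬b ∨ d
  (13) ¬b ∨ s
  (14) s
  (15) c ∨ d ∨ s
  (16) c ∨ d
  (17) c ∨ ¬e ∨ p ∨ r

r = True, s = True, c = True, b = False, p = False, d = False, e = True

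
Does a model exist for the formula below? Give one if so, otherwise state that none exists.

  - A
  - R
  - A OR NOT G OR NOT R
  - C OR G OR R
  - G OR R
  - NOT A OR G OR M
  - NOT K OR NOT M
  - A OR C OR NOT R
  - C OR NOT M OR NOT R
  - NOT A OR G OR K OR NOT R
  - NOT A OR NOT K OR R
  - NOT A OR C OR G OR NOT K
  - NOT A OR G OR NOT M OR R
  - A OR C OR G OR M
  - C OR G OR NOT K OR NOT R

K=T, A=T, R=T, C=F, G=T, M=F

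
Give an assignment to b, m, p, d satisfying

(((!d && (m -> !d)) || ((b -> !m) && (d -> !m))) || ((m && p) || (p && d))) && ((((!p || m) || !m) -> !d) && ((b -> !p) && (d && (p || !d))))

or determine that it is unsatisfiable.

Case d = True: the formula simplifies to (((b -> !m) && !m) || ((m && p) || p)) && (!(((!p || m) || !m)) && ((b -> !p) && p)).
  m = True: the conjunct !(((!p || m) || !m)) becomes !((True || False)) = False.
  m = False: the conjunct !(((!p || m) || !m)) becomes !((!p || True)) = False.
Case d = False: the conjunct d is False.
Both cases fail — unsatisfiable.

Unsatisfiable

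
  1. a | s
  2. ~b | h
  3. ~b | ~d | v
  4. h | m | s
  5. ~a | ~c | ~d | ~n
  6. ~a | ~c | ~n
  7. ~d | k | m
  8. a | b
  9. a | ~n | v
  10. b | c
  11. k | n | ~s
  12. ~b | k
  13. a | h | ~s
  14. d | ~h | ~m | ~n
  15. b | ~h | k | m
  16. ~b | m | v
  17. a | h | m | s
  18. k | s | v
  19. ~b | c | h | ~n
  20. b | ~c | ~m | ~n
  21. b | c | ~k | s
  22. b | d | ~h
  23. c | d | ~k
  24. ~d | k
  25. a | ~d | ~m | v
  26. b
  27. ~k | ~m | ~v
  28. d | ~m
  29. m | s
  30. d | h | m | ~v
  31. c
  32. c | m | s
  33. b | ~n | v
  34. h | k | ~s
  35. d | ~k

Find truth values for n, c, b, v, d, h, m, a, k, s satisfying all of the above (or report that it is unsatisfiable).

n = False, c = True, b = True, v = True, d = True, h = True, m = False, a = True, k = True, s = True

Unit clause (b) forces b = True.
Unit clause (c) forces c = True.
In (~b | h) only h is left, so h = True.
In (~b | k) only k is left, so k = True.
In (d | ~k) only d is left, so d = True.
In (~b | ~d | v) only v is left, so v = True.
In (~k | ~m | ~v) only ~m is left, so m = False.
In (m | s) only s is left, so s = True.
Set n = False.
Set a = True.
All clauses satisfied.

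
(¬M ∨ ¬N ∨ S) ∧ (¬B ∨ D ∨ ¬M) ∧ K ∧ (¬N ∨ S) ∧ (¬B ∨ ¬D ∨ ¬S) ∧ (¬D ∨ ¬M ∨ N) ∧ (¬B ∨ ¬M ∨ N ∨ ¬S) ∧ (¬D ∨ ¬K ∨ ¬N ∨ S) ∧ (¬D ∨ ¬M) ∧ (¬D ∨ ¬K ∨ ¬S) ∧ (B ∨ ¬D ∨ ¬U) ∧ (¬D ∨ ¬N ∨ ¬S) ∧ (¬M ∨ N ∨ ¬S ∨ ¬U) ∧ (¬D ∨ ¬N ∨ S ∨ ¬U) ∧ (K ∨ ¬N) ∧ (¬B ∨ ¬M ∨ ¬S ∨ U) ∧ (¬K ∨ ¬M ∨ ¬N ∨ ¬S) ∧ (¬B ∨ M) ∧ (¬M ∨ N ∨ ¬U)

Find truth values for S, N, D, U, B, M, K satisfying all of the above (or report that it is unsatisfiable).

Unit clause (K) forces K = True.
Set S = False.
  then (¬N ∨ S) forces N = False.
Set D = False.
Set U = False.
Set B = False.
Set M = True.
All clauses satisfied.

S = False; N = False; D = False; U = False; B = False; M = True; K = True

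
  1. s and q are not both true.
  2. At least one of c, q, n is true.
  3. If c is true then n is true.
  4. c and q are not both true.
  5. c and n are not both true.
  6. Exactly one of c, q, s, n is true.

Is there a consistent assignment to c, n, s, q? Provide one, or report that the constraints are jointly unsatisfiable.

c = False, n = True, s = False, q = False

  (1) s=F, q=F — not both ✓
  (2) {c, q, n}: 1 true — at least one ✓
  (3) c=F ⇒ n: vacuous ✓
  (4) c=F, q=F — not both ✓
  (5) c=F, n=T — not both ✓
  (6) {c, q, s, n}: 1 true — exactly one ✓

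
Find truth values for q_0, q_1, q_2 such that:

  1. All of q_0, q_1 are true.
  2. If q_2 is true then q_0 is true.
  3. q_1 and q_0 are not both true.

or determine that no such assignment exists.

No satisfying assignment exists.

Case q_0 = True:
  (1) forces q_1 = True.
  Constraint (3) is violated (q_1=T, q_0=T) — contradiction.
Case q_0 = False:
  Constraint (1) is violated (q_0=F) — contradiction.
Both cases fail — unsatisfiable.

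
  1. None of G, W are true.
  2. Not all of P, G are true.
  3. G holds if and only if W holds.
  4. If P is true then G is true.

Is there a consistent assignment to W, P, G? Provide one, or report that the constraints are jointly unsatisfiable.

W: False, P: False, G: False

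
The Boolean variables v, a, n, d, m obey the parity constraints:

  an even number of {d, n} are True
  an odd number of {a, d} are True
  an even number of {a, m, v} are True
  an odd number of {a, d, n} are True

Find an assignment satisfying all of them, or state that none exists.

v = False, a = True, n = False, d = False, m = True

{d, n}: 0 true → even ✓
{a, d}: 1 true → odd ✓
{a, m, v}: 2 true → even ✓
{a, d, n}: 1 true → odd ✓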